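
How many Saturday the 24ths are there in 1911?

Check the 24th of each month of 1911: Jan 24: Tue, Feb 24: Fri, Mar 24: Fri, Apr 24: Mon, May 24: Wed, Jun 24: Sat, Jul 24: Mon, Aug 24: Thu, Sep 24: Sun, Oct 24: Tue, Nov 24: Fri, Dec 24: Sun.
Saturday occurs in June — 1 month.

1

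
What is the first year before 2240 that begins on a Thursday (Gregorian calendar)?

Jan 1 advances by 2 weekdays after a leap year and by 1 after a common year.
2240: Jan 1 is Wednesday (leap).
2239: Tuesday
2238: Monday
2237: Sunday
2236: Friday (leap)
2235: Thursday
2235 begins on a Thursday

2235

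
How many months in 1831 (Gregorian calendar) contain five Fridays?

A month of length L has five Fridays iff its first Friday is on day ≤ L−28 (so day 1–3 in a 31-day month, 1–2 in a 30-day month, day 1 in a leap February).
Checking each month of 1831: Jan starts Sat (31d); Feb starts Tue (28d); Mar starts Tue (31d); Apr starts Fri (30d) ✓; May starts Sun (31d); Jun starts Wed (30d); Jul starts Fri (31d) ✓; Aug starts Mon (31d); Sep starts Thu (30d) ✓; Oct starts Sat (31d); Nov starts Tue (30d); Dec starts Thu (31d) ✓.
Five-Friday months: April, July, September, December → 4.

4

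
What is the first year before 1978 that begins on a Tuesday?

1974

Jan 1 advances by 2 weekdays after a leap year and by 1 after a common year.
1978: Jan 1 is Sunday.
1977: Saturday
1976: Thursday (leap)
1975: Wednesday
1974: Tuesday
1974 begins on a Tuesday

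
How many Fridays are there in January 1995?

4

January 1995 has 31 days and begins on Sunday.
The first Friday is January 6.
Fridays fall on 6, 13, 20, 27 — that's 4.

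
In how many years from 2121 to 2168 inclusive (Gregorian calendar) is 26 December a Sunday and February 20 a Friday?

Check each year's weekday for 26 December and February 20:
  2121: Fri/Thu  2122: Sat/Fri  2123: Sun/Sat  2124: Tue/Sun  2125: Wed/Tue  2126: Thu/Wed  2127: Fri/Thu  2128: Sun/Fri ✓  2129: Mon/Sun  2130: Tue/Mon  2131: Wed/Tue  2132: Fri/Wed  2133: Sat/Fri  2134: Sun/Sat  …(20 more)…  2155: Fri/Thu  2156: Sun/Fri ✓  2157: Mon/Sun  2158: Tue/Mon  2159: Wed/Tue  2160: Fri/Wed  2161: Sat/Fri  2162: Sun/Sat  2163: Mon/Sun  2164: Wed/Mon  2165: Thu/Wed  2166: Fri/Thu  2167: Sat/Fri  2168: Mon/Sat
Both conditions hold in: 2128, 2156 — 2.

2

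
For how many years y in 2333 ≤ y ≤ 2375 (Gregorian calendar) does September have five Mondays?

September has 30 days; it has five Mondays when Monday falls among the first (month-length − 28) days — i.e. when September 1 is one of Monday/Sunday.
September 1 by year: 2333:Fri 2334:Sat 2335:Sun✓ 2336:Tue 2337:Wed 2338:Thu 2339:Fri 2340:Sun✓ 2341:Mon✓ 2342:Tue 2343:Wed 2344:Fri 2345:Sat 2346:Sun✓ 2347:Mon✓ …(13 more)… 2361:Fri 2362:Sat 2363:Sun✓ 2364:Tue 2365:Wed 2366:Thu 2367:Fri 2368:Sun✓ 2369:Mon✓ 2370:Tue 2371:Wed 2372:Fri 2373:Sat 2374:Sun✓ 2375:Mon✓
Years with five Mondays: 2335, 2340, 2341, 2346, 2347, 2352, 2357, 2358, 2363, 2368, 2369, 2374, 2375 → 13.

13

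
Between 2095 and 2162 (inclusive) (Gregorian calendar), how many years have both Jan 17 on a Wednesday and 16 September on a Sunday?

Check each year's weekday for Jan 17 and 16 September:
  2095: Mon/Fri  2096: Tue/Sun  2097: Thu/Mon  2098: Fri/Tue  2099: Sat/Wed  2100: Sun/Thu  2101: Mon/Fri  2102: Tue/Sat  2103: Wed/Sun ✓  2104: Thu/Tue  2105: Sat/Wed  2106: Sun/Thu  2107: Mon/Fri  2108: Tue/Sun  …(40 more)…  2149: Fri/Tue  2150: Sat/Wed  2151: Sun/Thu  2152: Mon/Sat  2153: Wed/Sun ✓  2154: Thu/Mon  2155: Fri/Tue  2156: Sat/Thu  2157: Mon/Fri  2158: Tue/Sat  2159: Wed/Sun ✓  2160: Thu/Tue  2161: Sat/Wed  2162: Sun/Thu
Both conditions hold in: 2103, 2114, 2125, 2131, 2142, 2153, 2159 — 7.

7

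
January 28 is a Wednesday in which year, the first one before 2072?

From one year to the next, a fixed date's weekday advances by 1, or by 2 when a Feb 29 lies between the two dates.
2072: January 28 is Thursday.
2071: Wednesday (−1)
January 28 falls on a Wednesday in 2071.

2071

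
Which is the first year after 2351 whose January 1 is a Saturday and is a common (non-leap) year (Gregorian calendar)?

2355

Jan 1 advances by 2 weekdays after a leap year and by 1 after a common year.
2351: Jan 1 is Monday.
2352: Tuesday (leap)
2353: Thursday
2354: Friday
2355: Saturday
2355 begins on a Saturday and is a common year.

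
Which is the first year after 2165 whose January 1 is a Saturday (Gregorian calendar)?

2174

Jan 1 advances by 2 weekdays after a leap year and by 1 after a common year.
2165: Jan 1 is Tuesday.
2166: Wednesday
2167: Thursday
2168: Friday (leap)
2169: Sunday
2170: Monday
2171: Tuesday
2172: Wednesday (leap)
2173: Friday
2174: Saturday
2174 begins on a Saturday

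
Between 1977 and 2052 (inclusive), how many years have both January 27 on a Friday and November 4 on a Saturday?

9

Check each year's weekday for January 27 and November 4:
  1977: Thu/Fri  1978: Fri/Sat ✓  1979: Sat/Sun  1980: Sun/Tue  1981: Tue/Wed  1982: Wed/Thu  1983: Thu/Fri  1984: Fri/Sun  1985: Sun/Mon  1986: Mon/Tue  1987: Tue/Wed  1988: Wed/Fri  1989: Fri/Sat ✓  1990: Sat/Sun  …(48 more)…  2039: Thu/Fri  2040: Fri/Sun  2041: Sun/Mon  2042: Mon/Tue  2043: Tue/Wed  2044: Wed/Fri  2045: Fri/Sat ✓  2046: Sat/Sun  2047: Sun/Mon  2048: Mon/Wed  2049: Wed/Thu  2050: Thu/Fri  2051: Fri/Sat ✓  2052: Sat/Mon
Both conditions hold in: 1978, 1989, 1995, 2006, 2017, 2023, 2034, 2045, 2051 — 9.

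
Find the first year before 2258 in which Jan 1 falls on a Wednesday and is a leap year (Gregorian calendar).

2240

Jan 1 advances by 2 weekdays after a leap year and by 1 after a common year.
2258: Jan 1 is Friday.
2257: Thursday
2256: Tuesday (leap)
2255: Monday
2254: Sunday
2253: Saturday
2252: Thursday (leap)
2251: Wednesday
2250: Tuesday
2249: Monday
2248: Saturday (leap)
2247: Friday
2246: Thursday
2245: Wednesday
2244: Monday (leap)
2243: Sunday
2242: Saturday
2241: Friday
2240: Wednesday (leap)
2240 begins on a Wednesday and is a leap year.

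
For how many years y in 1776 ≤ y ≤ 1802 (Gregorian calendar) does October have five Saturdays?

11

October has 31 days; it has five Saturdays when Saturday falls among the first (month-length − 28) days — i.e. when October 1 is one of Saturday/Friday/Thursday.
October 1 by year: 1776:Tue 1777:Wed 1778:Thu✓ 1779:Fri✓ 1780:Sun 1781:Mon 1782:Tue 1783:Wed 1784:Fri✓ 1785:Sat✓ 1786:Sun 1787:Mon 1788:Wed 1789:Thu✓ 1790:Fri✓ 1791:Sat✓ 1792:Mon 1793:Tue 1794:Wed 1795:Thu✓ 1796:Sat✓ 1797:Sun 1798:Mon 1799:Tue 1800:Wed 1801:Thu✓ 1802:Fri✓
Years with five Saturdays: 1778, 1779, 1784, 1785, 1789, 1790, 1791, 1795, 1796, 1801, 1802 → 11.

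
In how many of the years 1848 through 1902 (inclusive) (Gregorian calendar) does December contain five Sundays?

25

December has 31 days; it has five Sundays when Sunday falls among the first (month-length − 28) days — i.e. when December 1 is one of Sunday/Saturday/Friday.
December 1 by year: 1848:Fri✓ 1849:Sat✓ 1850:Sun✓ 1851:Mon 1852:Wed 1853:Thu 1854:Fri✓ 1855:Sat✓ 1856:Mon 1857:Tue 1858:Wed 1859:Thu 1860:Sat✓ 1861:Sun✓ 1862:Mon …(25 more)… 1888:Sat✓ 1889:Sun✓ 1890:Mon 1891:Tue 1892:Thu 1893:Fri✓ 1894:Sat✓ 1895:Sun✓ 1896:Tue 1897:Wed 1898:Thu 1899:Fri✓ 1900:Sat✓ 1901:Sun✓ 1902:Mon
Years with five Sundays: 1848, 1849, 1850, 1854, 1855, 1860, 1861, 1865, 1866, 1867, 1871, 1872, 1876, 1877, 1878, 1882, 1883, 1888, 1889, 1893, 1894, 1895, 1899, 1900, 1901 → 25.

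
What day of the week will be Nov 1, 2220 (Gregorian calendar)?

Wednesday

January 1, 2220 is a Saturday.
November 1 is day 306 of the year, i.e. 305 days after Jan 1.
305 mod 7 = 4, so advance 4 weekdays from Saturday: Wednesday.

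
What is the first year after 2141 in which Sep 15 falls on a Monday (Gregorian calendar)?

From one year to the next, a fixed date's weekday advances by 1, or by 2 when a Feb 29 lies between the two dates.
2141: September 15 is Friday.
2142: Saturday (+1)
2143: Sunday (+1)
2144: Tuesday (+2)
2145: Wednesday (+1)
2146: Thursday (+1)
2147: Friday (+1)
2148: Sunday (+2)
2149: Monday (+1)
Sep 15 falls on a Monday in 2149.

2149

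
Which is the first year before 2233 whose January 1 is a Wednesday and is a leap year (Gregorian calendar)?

Jan 1 advances by 2 weekdays after a leap year and by 1 after a common year.
2233: Jan 1 is Tuesday.
2232: Sunday (leap)
2231: Saturday
2230: Friday
2229: Thursday
2228: Tuesday (leap)
2227: Monday
2226: Sunday
2225: Saturday
2224: Thursday (leap)
2223: Wednesday
2222: Tuesday
2221: Monday
2220: Saturday (leap)
2219: Friday
2218: Thursday
2217: Wednesday
2216: Monday (leap)
2215: Sunday
2214: Saturday
2213: Friday
2212: Wednesday (leap)
2212 begins on a Wednesday and is a leap year.

2212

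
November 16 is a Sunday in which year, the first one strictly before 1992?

1986

From one year to the next, a fixed date's weekday advances by 1, or by 2 when a Feb 29 lies between the two dates.
1992: November 16 is Monday.
1991: Saturday (−2)
1990: Friday (−1)
1989: Thursday (−1)
1988: Wednesday (−1)
1987: Monday (−2)
1986: Sunday (−1)
November 16 falls on a Sunday in 1986.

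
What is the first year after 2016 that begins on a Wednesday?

2020

Jan 1 advances by 2 weekdays after a leap year and by 1 after a common year.
2016: Jan 1 is Friday (leap).
2017: Sunday
2018: Monday
2019: Tuesday
2020: Wednesday (leap)
2020 begins on a Wednesday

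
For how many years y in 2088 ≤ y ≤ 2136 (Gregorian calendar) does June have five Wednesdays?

June has 30 days; it has five Wednesdays when Wednesday falls among the first (month-length − 28) days — i.e. when June 1 is one of Wednesday/Tuesday.
June 1 by year: 2088:Tue✓ 2089:Wed✓ 2090:Thu 2091:Fri 2092:Sun 2093:Mon 2094:Tue✓ 2095:Wed✓ 2096:Fri 2097:Sat 2098:Sun 2099:Mon 2100:Tue✓ 2101:Wed✓ 2102:Thu …(19 more)… 2122:Mon 2123:Tue✓ 2124:Thu 2125:Fri 2126:Sat 2127:Sun 2128:Tue✓ 2129:Wed✓ 2130:Thu 2131:Fri 2132:Sun 2133:Mon 2134:Tue✓ 2135:Wed✓ 2136:Fri
Years with five Wednesdays: 2088, 2089, 2094, 2095, 2100, 2101, 2106, 2107, 2112, 2117, 2118, 2123, 2128, 2129, 2134, 2135 → 16.

16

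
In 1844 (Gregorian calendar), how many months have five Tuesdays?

5

A month of length L has five Tuesdays iff its first Tuesday is on day ≤ L−28 (so day 1–3 in a 31-day month, 1–2 in a 30-day month, day 1 in a leap February).
Checking each month of 1844: Jan starts Mon (31d) ✓; Feb starts Thu (29d); Mar starts Fri (31d); Apr starts Mon (30d) ✓; May starts Wed (31d); Jun starts Sat (30d); Jul starts Mon (31d) ✓; Aug starts Thu (31d); Sep starts Sun (30d); Oct starts Tue (31d) ✓; Nov starts Fri (30d); Dec starts Sun (31d) ✓.
Five-Tuesday months: January, April, July, October, December → 5.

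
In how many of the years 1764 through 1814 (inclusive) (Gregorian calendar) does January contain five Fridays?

January has 31 days; it has five Fridays when Friday falls among the first (month-length − 28) days — i.e. when January 1 is one of Friday/Thursday/Wednesday.
January 1 by year: 1764:Sun 1765:Tue 1766:Wed✓ 1767:Thu✓ 1768:Fri✓ 1769:Sun 1770:Mon 1771:Tue 1772:Wed✓ 1773:Fri✓ 1774:Sat 1775:Sun 1776:Mon 1777:Wed✓ 1778:Thu✓ …(21 more)… 1800:Wed✓ 1801:Thu✓ 1802:Fri✓ 1803:Sat 1804:Sun 1805:Tue 1806:Wed✓ 1807:Thu✓ 1808:Fri✓ 1809:Sun 1810:Mon 1811:Tue 1812:Wed✓ 1813:Fri✓ 1814:Sat
Years with five Fridays: 1766, 1767, 1768, 1772, 1773, 1777, 1778, 1779, 1783, 1784, 1789, 1790, 1794, 1795, 1796, 1800, 1801, 1802, 1806, 1807, 1808, 1812, 1813 → 23.

23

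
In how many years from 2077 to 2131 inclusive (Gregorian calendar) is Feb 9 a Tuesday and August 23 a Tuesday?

1

Check each year's weekday for Feb 9 and August 23:
  2077: Tue/Mon  2078: Wed/Tue  2079: Thu/Wed  2080: Fri/Fri  2081: Sun/Sat  2082: Mon/Sun  2083: Tue/Mon  2084: Wed/Wed  2085: Fri/Thu  2086: Sat/Fri  2087: Sun/Sat  2088: Mon/Mon  2089: Wed/Tue  2090: Thu/Wed  …(27 more)…  2118: Wed/Tue  2119: Thu/Wed  2120: Fri/Fri  2121: Sun/Sat  2122: Mon/Sun  2123: Tue/Mon  2124: Wed/Wed  2125: Fri/Thu  2126: Sat/Fri  2127: Sun/Sat  2128: Mon/Mon  2129: Wed/Tue  2130: Thu/Wed  2131: Fri/Thu
Both conditions hold in: 2112 — 1.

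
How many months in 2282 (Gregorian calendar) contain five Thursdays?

A month of length L has five Thursdays iff its first Thursday is on day ≤ L−28 (so day 1–3 in a 31-day month, 1–2 in a 30-day month, day 1 in a leap February).
Checking each month of 2282: Jan starts Sun (31d); Feb starts Wed (28d); Mar starts Wed (31d) ✓; Apr starts Sat (30d); May starts Mon (31d); Jun starts Thu (30d) ✓; Jul starts Sat (31d); Aug starts Tue (31d) ✓; Sep starts Fri (30d); Oct starts Sun (31d); Nov starts Wed (30d) ✓; Dec starts Fri (31d).
Five-Thursday months: March, June, August, November → 4.

4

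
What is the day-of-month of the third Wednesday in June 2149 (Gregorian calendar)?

18

June 1, 2149 is a Sunday, so the first Wednesday is the 4th.
The third Wednesday is 4 + 14 = 18.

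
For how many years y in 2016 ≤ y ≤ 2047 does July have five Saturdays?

July has 31 days; it has five Saturdays when Saturday falls among the first (month-length − 28) days — i.e. when July 1 is one of Saturday/Friday/Thursday.
July 1 by year: 2016:Fri✓ 2017:Sat✓ 2018:Sun 2019:Mon 2020:Wed 2021:Thu✓ 2022:Fri✓ 2023:Sat✓ 2024:Mon 2025:Tue 2026:Wed 2027:Thu✓ 2028:Sat✓ 2029:Sun 2030:Mon 2031:Tue 2032:Thu✓ 2033:Fri✓ 2034:Sat✓ 2035:Sun 2036:Tue 2037:Wed 2038:Thu✓ 2039:Fri✓ 2040:Sun 2041:Mon 2042:Tue 2043:Wed 2044:Fri✓ 2045:Sat✓ 2046:Sun 2047:Mon
Years with five Saturdays: 2016, 2017, 2021, 2022, 2023, 2027, 2028, 2032, 2033, 2034, 2038, 2039, 2044, 2045 → 14.

14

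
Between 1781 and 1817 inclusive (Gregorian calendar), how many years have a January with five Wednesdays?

17

January has 31 days; it has five Wednesdays when Wednesday falls among the first (month-length − 28) days — i.e. when January 1 is one of Wednesday/Tuesday/Monday.
January 1 by year: 1781:Mon✓ 1782:Tue✓ 1783:Wed✓ 1784:Thu 1785:Sat 1786:Sun 1787:Mon✓ 1788:Tue✓ 1789:Thu 1790:Fri 1791:Sat 1792:Sun 1793:Tue✓ 1794:Wed✓ 1795:Thu …(7 more)… 1803:Sat 1804:Sun 1805:Tue✓ 1806:Wed✓ 1807:Thu 1808:Fri 1809:Sun 1810:Mon✓ 1811:Tue✓ 1812:Wed✓ 1813:Fri 1814:Sat 1815:Sun 1816:Mon✓ 1817:Wed✓
Years with five Wednesdays: 1781, 1782, 1783, 1787, 1788, 1793, 1794, 1798, 1799, 1800, 1805, 1806, 1810, 1811, 1812, 1816, 1817 → 17.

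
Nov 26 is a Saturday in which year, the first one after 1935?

1938

From one year to the next, a fixed date's weekday advances by 1, or by 2 when a Feb 29 lies between the two dates.
1935: November 26 is Tuesday.
1936: Thursday (+2)
1937: Friday (+1)
1938: Saturday (+1)
Nov 26 falls on a Saturday in 1938.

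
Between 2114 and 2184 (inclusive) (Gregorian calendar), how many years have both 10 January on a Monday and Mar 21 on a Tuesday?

Check each year's weekday for 10 January and Mar 21:
  2114: Wed/Wed  2115: Thu/Thu  2116: Fri/Sat  2117: Sun/Sun  2118: Mon/Mon  2119: Tue/Tue  2120: Wed/Thu  2121: Fri/Fri  2122: Sat/Sat  2123: Sun/Sun  2124: Mon/Tue ✓  2125: Wed/Wed  2126: Thu/Thu  2127: Fri/Fri  …(43 more)…  2171: Thu/Thu  2172: Fri/Sat  2173: Sun/Sun  2174: Mon/Mon  2175: Tue/Tue  2176: Wed/Thu  2177: Fri/Fri  2178: Sat/Sat  2179: Sun/Sun  2180: Mon/Tue ✓  2181: Wed/Wed  2182: Thu/Thu  2183: Fri/Fri  2184: Sat/Sun
Both conditions hold in: 2124, 2152, 2180 — 3.

3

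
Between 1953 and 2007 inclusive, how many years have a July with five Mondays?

July has 31 days; it has five Mondays when Monday falls among the first (month-length − 28) days — i.e. when July 1 is one of Monday/Sunday/Saturday.
July 1 by year: 1953:Wed 1954:Thu 1955:Fri 1956:Sun✓ 1957:Mon✓ 1958:Tue 1959:Wed 1960:Fri 1961:Sat✓ 1962:Sun✓ 1963:Mon✓ 1964:Wed 1965:Thu 1966:Fri 1967:Sat✓ …(25 more)… 1993:Thu 1994:Fri 1995:Sat✓ 1996:Mon✓ 1997:Tue 1998:Wed 1999:Thu 2000:Sat✓ 2001:Sun✓ 2002:Mon✓ 2003:Tue 2004:Thu 2005:Fri 2006:Sat✓ 2007:Sun✓
Years with five Mondays: 1956, 1957, 1961, 1962, 1963, 1967, 1968, 1972, 1973, 1974, 1978, 1979, 1984, 1985, 1989, 1990, 1991, 1995, 1996, 2000, 2001, 2002, 2006, 2007 → 24.

24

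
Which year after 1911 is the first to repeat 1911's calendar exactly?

1922

Two years share a calendar iff Jan 1 falls on the same weekday and both are leap or both are common. 1911: Jan 1 is Sunday, common year.
1912: Jan 1 Monday, leap
1913: Jan 1 Wednesday, common
1914: Jan 1 Thursday, common
1915: Jan 1 Friday, common
1916: Jan 1 Saturday, leap
1917: Jan 1 Monday, common
1918: Jan 1 Tuesday, common
1919: Jan 1 Wednesday, common
1920: Jan 1 Thursday, leap
1921: Jan 1 Saturday, common
1922: Jan 1 Sunday, common
1922 matches on both conditions.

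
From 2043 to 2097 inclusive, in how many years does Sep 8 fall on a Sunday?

Track Sep 8's weekday year by year (advancing +1, or +2 across a Feb 29):
  2043: Tue  2044: Thu (+2)  2045: Fri (+1)  2046: Sat (+1)  2047: Sun (+1) ✓
  2048: Tue (+2)  2049: Wed (+1)  2050: Thu (+1)  2051: Fri (+1)  2052: Sun (+2) ✓
  2053: Mon (+1)  2054: Tue (+1)  2055: Wed (+1)  2056: Fri (+2)  … (27 more years) …
  2084: Fri (+2)  2085: Sat (+1)  2086: Sun (+1) ✓  2087: Mon (+1)  2088: Wed (+2)
  2089: Thu (+1)  2090: Fri (+1)  2091: Sat (+1)  2092: Mon (+2)  2093: Tue (+1)
  2094: Wed (+1)  2095: Thu (+1)  2096: Sat (+2)  2097: Sun (+1) ✓
Sunday years: 2047, 2052, 2058, 2069, 2075, 2080, 2086, 2097 — 8 in total.

8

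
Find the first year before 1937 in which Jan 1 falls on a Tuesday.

Jan 1 advances by 2 weekdays after a leap year and by 1 after a common year.
1937: Jan 1 is Friday.
1936: Wednesday (leap)
1935: Tuesday
1935 begins on a Tuesday

1935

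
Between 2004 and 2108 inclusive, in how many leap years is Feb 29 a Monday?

Leap years in 2004–2108: 26 of them.
Feb 29 weekday advances by 5 (mod 7) from one leap year to the next four years later (or differs when a century non-leap intervenes).
Leap-day weekdays: 2004:Sun 2008:Fri 2012:Wed 2016:Mon✓ 2020:Sat 2024:Thu 2028:Tue 2032:Sun 2036:Fri 2040:Wed 2044:Mon✓ 2048:Sat 2052:Thu 2056:Tue 2060:Sun 2064:Fri 2068:Wed 2072:Mon✓ 2076:Sat 2080:Thu 2084:Tue 2088:Sun 2092:Fri 2096:Wed 2104:Fri 2108:Wed
Monday: 2016, 2044, 2072 → 3.

3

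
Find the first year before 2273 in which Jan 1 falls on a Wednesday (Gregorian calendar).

Jan 1 advances by 2 weekdays after a leap year and by 1 after a common year.
2273: Jan 1 is Wednesday.
2272: Monday (leap)
2271: Sunday
2270: Saturday
2269: Friday
2268: Wednesday (leap)
2268 begins on a Wednesday

2268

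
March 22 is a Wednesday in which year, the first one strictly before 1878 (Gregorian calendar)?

1876

From one year to the next, a fixed date's weekday advances by 1, or by 2 when a Feb 29 lies between the two dates.
1878: March 22 is Friday.
1877: Thursday (−1)
1876: Wednesday (−1)
March 22 falls on a Wednesday in 1876.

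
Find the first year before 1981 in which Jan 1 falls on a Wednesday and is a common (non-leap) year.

1975

Jan 1 advances by 2 weekdays after a leap year and by 1 after a common year.
1981: Jan 1 is Thursday.
1980: Tuesday (leap)
1979: Monday
1978: Sunday
1977: Saturday
1976: Thursday (leap)
1975: Wednesday
1975 begins on a Wednesday and is a common year.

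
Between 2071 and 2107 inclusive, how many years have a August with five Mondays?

August has 31 days; it has five Mondays when Monday falls among the first (month-length − 28) days — i.e. when August 1 is one of Monday/Sunday/Saturday.
August 1 by year: 2071:Sat✓ 2072:Mon✓ 2073:Tue 2074:Wed 2075:Thu 2076:Sat✓ 2077:Sun✓ 2078:Mon✓ 2079:Tue 2080:Thu 2081:Fri 2082:Sat✓ 2083:Sun✓ 2084:Tue 2085:Wed …(7 more)… 2093:Sat✓ 2094:Sun✓ 2095:Mon✓ 2096:Wed 2097:Thu 2098:Fri 2099:Sat✓ 2100:Sun✓ 2101:Mon✓ 2102:Tue 2103:Wed 2104:Fri 2105:Sat✓ 2106:Sun✓ 2107:Mon✓
Years with five Mondays: 2071, 2072, 2076, 2077, 2078, 2082, 2083, 2088, 2089, 2093, 2094, 2095, 2099, 2100, 2101, 2105, 2106, 2107 → 18.

18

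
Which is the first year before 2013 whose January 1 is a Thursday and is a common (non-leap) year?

2009

Jan 1 advances by 2 weekdays after a leap year and by 1 after a common year.
2013: Jan 1 is Tuesday.
2012: Sunday (leap)
2011: Saturday
2010: Friday
2009: Thursday
2009 begins on a Thursday and is a common year.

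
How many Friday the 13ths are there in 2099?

Check the 13th of each month of 2099: Jan 13: Tue, Feb 13: Fri, Mar 13: Fri, Apr 13: Mon, May 13: Wed, Jun 13: Sat, Jul 13: Mon, Aug 13: Thu, Sep 13: Sun, Oct 13: Tue, Nov 13: Fri, Dec 13: Sun.
Friday occurs in February, March, November — 3 months.

3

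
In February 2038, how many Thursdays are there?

4

February 2038 has 28 days and begins on Monday.
The first Thursday is February 4.
Thursdays fall on 4, 11, 18, 25 — that's 4.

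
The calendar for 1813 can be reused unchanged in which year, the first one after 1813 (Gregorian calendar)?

1819

Two years share a calendar iff Jan 1 falls on the same weekday and both are leap or both are common. 1813: Jan 1 is Friday, common year.
1814: Jan 1 Saturday, common
1815: Jan 1 Sunday, common
1816: Jan 1 Monday, leap
1817: Jan 1 Wednesday, common
1818: Jan 1 Thursday, common
1819: Jan 1 Friday, common
1819 matches on both conditions.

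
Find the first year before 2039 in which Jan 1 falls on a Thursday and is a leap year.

2032

Jan 1 advances by 2 weekdays after a leap year and by 1 after a common year.
2039: Jan 1 is Saturday.
2038: Friday
2037: Thursday
2036: Tuesday (leap)
2035: Monday
2034: Sunday
2033: Saturday
2032: Thursday (leap)
2032 begins on a Thursday and is a leap year.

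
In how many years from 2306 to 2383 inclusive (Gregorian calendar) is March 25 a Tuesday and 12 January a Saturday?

Check each year's weekday for March 25 and 12 January:
  2306: Sun/Fri  2307: Mon/Sat  2308: Wed/Sun  2309: Thu/Tue  2310: Fri/Wed  2311: Sat/Thu  2312: Mon/Fri  2313: Tue/Sun  2314: Wed/Mon  2315: Thu/Tue  2316: Sat/Wed  2317: Sun/Fri  2318: Mon/Sat  2319: Tue/Sun  …(50 more)…  2370: Wed/Mon  2371: Thu/Tue  2372: Sat/Wed  2373: Sun/Fri  2374: Mon/Sat  2375: Tue/Sun  2376: Thu/Mon  2377: Fri/Wed  2378: Sat/Thu  2379: Sun/Fri  2380: Tue/Sat ✓  2381: Wed/Mon  2382: Thu/Tue  2383: Fri/Wed
Both conditions hold in: 2324, 2352, 2380 — 3.

3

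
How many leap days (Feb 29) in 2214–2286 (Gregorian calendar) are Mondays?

2

Leap years in 2214–2286: 18 of them.
Feb 29 weekday advances by 5 (mod 7) from one leap year to the next four years later (or differs when a century non-leap intervenes).
Leap-day weekdays: 2216:Thu 2220:Tue 2224:Sun 2228:Fri 2232:Wed 2236:Mon✓ 2240:Sat 2244:Thu 2248:Tue 2252:Sun 2256:Fri 2260:Wed 2264:Mon✓ 2268:Sat 2272:Thu 2276:Tue 2280:Sun 2284:Fri
Monday: 2236, 2264 → 2.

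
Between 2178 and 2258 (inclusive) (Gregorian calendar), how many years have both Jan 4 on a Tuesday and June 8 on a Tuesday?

0

Check each year's weekday for Jan 4 and June 8:
  2178: Sun/Mon  2179: Mon/Tue  2180: Tue/Thu  2181: Thu/Fri  2182: Fri/Sat  2183: Sat/Sun  2184: Sun/Tue  2185: Tue/Wed  2186: Wed/Thu  2187: Thu/Fri  2188: Fri/Sun  2189: Sun/Mon  2190: Mon/Tue  2191: Tue/Wed  …(53 more)…  2245: Sat/Sun  2246: Sun/Mon  2247: Mon/Tue  2248: Tue/Thu  2249: Thu/Fri  2250: Fri/Sat  2251: Sat/Sun  2252: Sun/Tue  2253: Tue/Wed  2254: Wed/Thu  2255: Thu/Fri  2256: Fri/Sun  2257: Sun/Mon  2258: Mon/Tue
Both conditions hold in: no year — 0.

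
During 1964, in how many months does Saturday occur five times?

A month of length L has five Saturdays iff its first Saturday is on day ≤ L−28 (so day 1–3 in a 31-day month, 1–2 in a 30-day month, day 1 in a leap February).
Checking each month of 1964: Jan starts Wed (31d); Feb starts Sat (29d) ✓; Mar starts Sun (31d); Apr starts Wed (30d); May starts Fri (31d) ✓; Jun starts Mon (30d); Jul starts Wed (31d); Aug starts Sat (31d) ✓; Sep starts Tue (30d); Oct starts Thu (31d) ✓; Nov starts Sun (30d); Dec starts Tue (31d).
Five-Saturday months: February, May, August, October → 4.

4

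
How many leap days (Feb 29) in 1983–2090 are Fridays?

Leap years in 1983–2090: 27 of them.
Feb 29 weekday advances by 5 (mod 7) from one leap year to the next four years later (or differs when a century non-leap intervenes).
Leap-day weekdays: 1984:Wed 1988:Mon 1992:Sat 1996:Thu 2000:Tue 2004:Sun 2008:Fri✓ 2012:Wed 2016:Mon 2020:Sat 2024:Thu 2028:Tue 2032:Sun 2036:Fri✓ 2040:Wed 2044:Mon 2048:Sat 2052:Thu 2056:Tue 2060:Sun 2064:Fri✓ 2068:Wed 2072:Mon 2076:Sat 2080:Thu 2084:Tue 2088:Sun
Friday: 2008, 2036, 2064 → 3.

3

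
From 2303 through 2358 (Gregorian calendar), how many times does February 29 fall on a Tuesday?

Leap years in 2303–2358: 14 of them.
Feb 29 weekday advances by 5 (mod 7) from one leap year to the next four years later (or differs when a century non-leap intervenes).
Leap-day weekdays: 2304:Mon 2308:Sat 2312:Thu 2316:Tue✓ 2320:Sun 2324:Fri 2328:Wed 2332:Mon 2336:Sat 2340:Thu 2344:Tue✓ 2348:Sun 2352:Fri 2356:Wed
Tuesday: 2316, 2344 → 2.

2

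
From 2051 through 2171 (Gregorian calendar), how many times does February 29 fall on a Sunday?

4

Leap years in 2051–2171: 29 of them.
Feb 29 weekday advances by 5 (mod 7) from one leap year to the next four years later (or differs when a century non-leap intervenes).
Leap-day weekdays: 2052:Thu 2056:Tue 2060:Sun✓ 2064:Fri 2068:Wed 2072:Mon 2076:Sat 2080:Thu 2084:Tue 2088:Sun✓ 2092:Fri 2096:Wed 2104:Fri …(3 more)… 2120:Thu 2124:Tue 2128:Sun✓ 2132:Fri 2136:Wed 2140:Mon 2144:Sat 2148:Thu 2152:Tue 2156:Sun✓ 2160:Fri 2164:Wed 2168:Mon
Sunday: 2060, 2088, 2128, 2156 → 4.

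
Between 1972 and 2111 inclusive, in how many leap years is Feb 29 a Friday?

Leap years in 1972–2111: 34 of them.
Feb 29 weekday advances by 5 (mod 7) from one leap year to the next four years later (or differs when a century non-leap intervenes).
Leap-day weekdays: 1972:Tue 1976:Sun 1980:Fri✓ 1984:Wed 1988:Mon 1992:Sat 1996:Thu 2000:Tue 2004:Sun 2008:Fri✓ 2012:Wed 2016:Mon 2020:Sat …(8 more)… 2056:Tue 2060:Sun 2064:Fri✓ 2068:Wed 2072:Mon 2076:Sat 2080:Thu 2084:Tue 2088:Sun 2092:Fri✓ 2096:Wed 2104:Fri✓ 2108:Wed
Friday: 1980, 2008, 2036, 2064, 2092, 2104 → 6.

6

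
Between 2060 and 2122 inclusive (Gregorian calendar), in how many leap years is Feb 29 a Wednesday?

Leap years in 2060–2122: 15 of them.
Feb 29 weekday advances by 5 (mod 7) from one leap year to the next four years later (or differs when a century non-leap intervenes).
Leap-day weekdays: 2060:Sun 2064:Fri 2068:Wed✓ 2072:Mon 2076:Sat 2080:Thu 2084:Tue 2088:Sun 2092:Fri 2096:Wed✓ 2104:Fri 2108:Wed✓ 2112:Mon 2116:Sat 2120:Thu
Wednesday: 2068, 2096, 2108 → 3.

3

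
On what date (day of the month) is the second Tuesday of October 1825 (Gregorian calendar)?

October 1, 1825 is a Saturday, so the first Tuesday is the 4th.
The second Tuesday is 4 + 7 = 11.

11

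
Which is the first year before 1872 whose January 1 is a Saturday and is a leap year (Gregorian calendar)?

Jan 1 advances by 2 weekdays after a leap year and by 1 after a common year.
1872: Jan 1 is Monday (leap).
1871: Sunday
1870: Saturday
1869: Friday
1868: Wednesday (leap)
1867: Tuesday
1866: Monday
1865: Sunday
1864: Friday (leap)
1863: Thursday
1862: Wednesday
1861: Tuesday
1860: Sunday (leap)
1859: Saturday
1858: Friday
1857: Thursday
1856: Tuesday (leap)
1855: Monday
1854: Sunday
1853: Saturday
1852: Thursday (leap)
1851: Wednesday
1850: Tuesday
1849: Monday
1848: Saturday (leap)
1848 begins on a Saturday and is a leap year.

1848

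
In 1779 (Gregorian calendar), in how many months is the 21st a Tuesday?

2

Check the 21st of each month of 1779: Jan 21: Thu, Feb 21: Sun, Mar 21: Sun, Apr 21: Wed, May 21: Fri, Jun 21: Mon, Jul 21: Wed, Aug 21: Sat, Sep 21: Tue, Oct 21: Thu, Nov 21: Sun, Dec 21: Tue.
Tuesday occurs in September, December — 2 months.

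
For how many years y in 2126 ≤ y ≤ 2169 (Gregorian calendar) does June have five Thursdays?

June has 30 days; it has five Thursdays when Thursday falls among the first (month-length − 28) days — i.e. when June 1 is one of Thursday/Wednesday.
June 1 by year: 2126:Sat 2127:Sun 2128:Tue 2129:Wed✓ 2130:Thu✓ 2131:Fri 2132:Sun 2133:Mon 2134:Tue 2135:Wed✓ 2136:Fri 2137:Sat 2138:Sun 2139:Mon 2140:Wed✓ …(14 more)… 2155:Sun 2156:Tue 2157:Wed✓ 2158:Thu✓ 2159:Fri 2160:Sun 2161:Mon 2162:Tue 2163:Wed✓ 2164:Fri 2165:Sat 2166:Sun 2167:Mon 2168:Wed✓ 2169:Thu✓
Years with five Thursdays: 2129, 2130, 2135, 2140, 2141, 2146, 2147, 2152, 2157, 2158, 2163, 2168, 2169 → 13.

13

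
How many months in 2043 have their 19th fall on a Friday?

Check the 19th of each month of 2043: Jan 19: Mon, Feb 19: Thu, Mar 19: Thu, Apr 19: Sun, May 19: Tue, Jun 19: Fri, Jul 19: Sun, Aug 19: Wed, Sep 19: Sat, Oct 19: Mon, Nov 19: Thu, Dec 19: Sat.
Friday occurs in June — 1 month.

1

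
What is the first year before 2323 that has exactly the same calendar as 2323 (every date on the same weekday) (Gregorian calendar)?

Two years share a calendar iff Jan 1 falls on the same weekday and both are leap or both are common. 2323: Jan 1 is Monday, common year.
2322: Jan 1 Sunday, common
2321: Jan 1 Saturday, common
2320: Jan 1 Thursday, leap
2319: Jan 1 Wednesday, common
2318: Jan 1 Tuesday, common
2317: Jan 1 Monday, common
2317 matches on both conditions.

2317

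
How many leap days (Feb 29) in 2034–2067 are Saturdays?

1

Leap years in 2034–2067: 8 of them.
Feb 29 weekday advances by 5 (mod 7) from one leap year to the next four years later (or differs when a century non-leap intervenes).
Leap-day weekdays: 2036:Fri 2040:Wed 2044:Mon 2048:Sat✓ 2052:Thu 2056:Tue 2060:Sun 2064:Fri
Saturday: 2048 → 1.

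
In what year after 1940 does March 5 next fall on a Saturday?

From one year to the next, a fixed date's weekday advances by 1, or by 2 when a Feb 29 lies between the two dates.
1940: March 5 is Tuesday.
1941: Wednesday (+1)
1942: Thursday (+1)
1943: Friday (+1)
1944: Sunday (+2)
1945: Monday (+1)
1946: Tuesday (+1)
1947: Wednesday (+1)
1948: Friday (+2)
1949: Saturday (+1)
March 5 falls on a Saturday in 1949.

1949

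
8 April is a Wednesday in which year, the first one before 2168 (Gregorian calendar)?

From one year to the next, a fixed date's weekday advances by 1, or by 2 when a Feb 29 lies between the two dates.
2168: April 8 is Friday.
2167: Wednesday (−2)
8 April falls on a Wednesday in 2167.

2167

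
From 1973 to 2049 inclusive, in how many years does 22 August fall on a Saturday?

Track 22 August's weekday year by year (advancing +1, or +2 across a Feb 29):
  1973: Wed  1974: Thu (+1)  1975: Fri (+1)  1976: Sun (+2)  1977: Mon (+1)
  1978: Tue (+1)  1979: Wed (+1)  1980: Fri (+2)  1981: Sat (+1) ✓  1982: Sun (+1)
  1983: Mon (+1)  1984: Wed (+2)  1985: Thu (+1)  1986: Fri (+1)  … (49 more years) …
  2036: Fri (+2)  2037: Sat (+1) ✓  2038: Sun (+1)  2039: Mon (+1)  2040: Wed (+2)
  2041: Thu (+1)  2042: Fri (+1)  2043: Sat (+1) ✓  2044: Mon (+2)  2045: Tue (+1)
  2046: Wed (+1)  2047: Thu (+1)  2048: Sat (+2) ✓  2049: Sun (+1)
Saturday years: 1981, 1987, 1992, 1998, 2009, 2015, 2020, 2026, 2037, 2043, 2048 — 11 in total.

11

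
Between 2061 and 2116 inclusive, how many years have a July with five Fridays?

25

July has 31 days; it has five Fridays when Friday falls among the first (month-length − 28) days — i.e. when July 1 is one of Friday/Thursday/Wednesday.
July 1 by year: 2061:Fri✓ 2062:Sat 2063:Sun 2064:Tue 2065:Wed✓ 2066:Thu✓ 2067:Fri✓ 2068:Sun 2069:Mon 2070:Tue 2071:Wed✓ 2072:Fri✓ 2073:Sat 2074:Sun 2075:Mon …(26 more)… 2102:Sat 2103:Sun 2104:Tue 2105:Wed✓ 2106:Thu✓ 2107:Fri✓ 2108:Sun 2109:Mon 2110:Tue 2111:Wed✓ 2112:Fri✓ 2113:Sat 2114:Sun 2115:Mon 2116:Wed✓
Years with five Fridays: 2061, 2065, 2066, 2067, 2071, 2072, 2076, 2077, 2078, 2082, 2083, 2088, 2089, 2093, 2094, 2095, 2099, 2100, 2101, 2105, 2106, 2107, 2111, 2112, 2116 → 25.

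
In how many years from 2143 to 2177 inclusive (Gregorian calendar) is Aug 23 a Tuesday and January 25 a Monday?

1

Check each year's weekday for Aug 23 and January 25:
  2143: Fri/Fri  2144: Sun/Sat  2145: Mon/Mon  2146: Tue/Tue  2147: Wed/Wed  2148: Fri/Thu  2149: Sat/Sat  2150: Sun/Sun  2151: Mon/Mon  2152: Wed/Tue  2153: Thu/Thu  2154: Fri/Fri  2155: Sat/Sat  2156: Mon/Sun  …(7 more)…  2164: Thu/Wed  2165: Fri/Fri  2166: Sat/Sat  2167: Sun/Sun  2168: Tue/Mon ✓  2169: Wed/Wed  2170: Thu/Thu  2171: Fri/Fri  2172: Sun/Sat  2173: Mon/Mon  2174: Tue/Tue  2175: Wed/Wed  2176: Fri/Thu  2177: Sat/Sat
Both conditions hold in: 2168 — 1.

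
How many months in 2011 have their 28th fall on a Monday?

Check the 28th of each month of 2011: Jan 28: Fri, Feb 28: Mon, Mar 28: Mon, Apr 28: Thu, May 28: Sat, Jun 28: Tue, Jul 28: Thu, Aug 28: Sun, Sep 28: Wed, Oct 28: Fri, Nov 28: Mon, Dec 28: Wed.
Monday occurs in February, March, November — 3 months.

3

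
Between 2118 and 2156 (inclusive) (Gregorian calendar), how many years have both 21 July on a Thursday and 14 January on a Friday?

Check each year's weekday for 21 July and 14 January:
  2118: Thu/Fri ✓  2119: Fri/Sat  2120: Sun/Sun  2121: Mon/Tue  2122: Tue/Wed  2123: Wed/Thu  2124: Fri/Fri  2125: Sat/Sun  2126: Sun/Mon  2127: Mon/Tue  2128: Wed/Wed  2129: Thu/Fri ✓  2130: Fri/Sat  2131: Sat/Sun  …(11 more)…  2143: Sun/Mon  2144: Tue/Tue  2145: Wed/Thu  2146: Thu/Fri ✓  2147: Fri/Sat  2148: Sun/Sun  2149: Mon/Tue  2150: Tue/Wed  2151: Wed/Thu  2152: Fri/Fri  2153: Sat/Sun  2154: Sun/Mon  2155: Mon/Tue  2156: Wed/Wed
Both conditions hold in: 2118, 2129, 2135, 2146 — 4.

4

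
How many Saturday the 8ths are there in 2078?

2

Check the 8th of each month of 2078: Jan 8: Sat, Feb 8: Tue, Mar 8: Tue, Apr 8: Fri, May 8: Sun, Jun 8: Wed, Jul 8: Fri, Aug 8: Mon, Sep 8: Thu, Oct 8: Sat, Nov 8: Tue, Dec 8: Thu.
Saturday occurs in January, October — 2 months.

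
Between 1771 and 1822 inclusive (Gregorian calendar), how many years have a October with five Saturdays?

22

October has 31 days; it has five Saturdays when Saturday falls among the first (month-length − 28) days — i.e. when October 1 is one of Saturday/Friday/Thursday.
October 1 by year: 1771:Tue 1772:Thu✓ 1773:Fri✓ 1774:Sat✓ 1775:Sun 1776:Tue 1777:Wed 1778:Thu✓ 1779:Fri✓ 1780:Sun 1781:Mon 1782:Tue 1783:Wed 1784:Fri✓ 1785:Sat✓ …(22 more)… 1808:Sat✓ 1809:Sun 1810:Mon 1811:Tue 1812:Thu✓ 1813:Fri✓ 1814:Sat✓ 1815:Sun 1816:Tue 1817:Wed 1818:Thu✓ 1819:Fri✓ 1820:Sun 1821:Mon 1822:Tue
Years with five Saturdays: 1772, 1773, 1774, 1778, 1779, 1784, 1785, 1789, 1790, 1791, 1795, 1796, 1801, 1802, 1803, 1807, 1808, 1812, 1813, 1814, 1818, 1819 → 22.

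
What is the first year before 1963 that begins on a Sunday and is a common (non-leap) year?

Jan 1 advances by 2 weekdays after a leap year and by 1 after a common year.
1963: Jan 1 is Tuesday.
1962: Monday
1961: Sunday
1961 begins on a Sunday and is a common year.

1961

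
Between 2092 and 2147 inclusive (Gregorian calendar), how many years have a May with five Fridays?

May has 31 days; it has five Fridays when Friday falls among the first (month-length − 28) days — i.e. when May 1 is one of Friday/Thursday/Wednesday.
May 1 by year: 2092:Thu✓ 2093:Fri✓ 2094:Sat 2095:Sun 2096:Tue 2097:Wed✓ 2098:Thu✓ 2099:Fri✓ 2100:Sat 2101:Sun 2102:Mon 2103:Tue 2104:Thu✓ 2105:Fri✓ 2106:Sat …(26 more)… 2133:Fri✓ 2134:Sat 2135:Sun 2136:Tue 2137:Wed✓ 2138:Thu✓ 2139:Fri✓ 2140:Sun 2141:Mon 2142:Tue 2143:Wed✓ 2144:Fri✓ 2145:Sat 2146:Sun 2147:Mon
Years with five Fridays: 2092, 2093, 2097, 2098, 2099, 2104, 2105, 2109, 2110, 2111, 2115, 2116, 2120, 2121, 2122, 2126, 2127, 2132, 2133, 2137, 2138, 2139, 2143, 2144 → 24.

24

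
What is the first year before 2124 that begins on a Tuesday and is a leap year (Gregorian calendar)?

Jan 1 advances by 2 weekdays after a leap year and by 1 after a common year.
2124: Jan 1 is Saturday (leap).
2123: Friday
2122: Thursday
2121: Wednesday
2120: Monday (leap)
2119: Sunday
2118: Saturday
2117: Friday
2116: Wednesday (leap)
2115: Tuesday
2114: Monday
2113: Sunday
2112: Friday (leap)
2111: Thursday
2110: Wednesday
2109: Tuesday
2108: Sunday (leap)
2107: Saturday
2106: Friday
2105: Thursday
2104: Tuesday (leap)
2104 begins on a Tuesday and is a leap year.

2104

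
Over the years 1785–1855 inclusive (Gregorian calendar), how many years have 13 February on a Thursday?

10

Track 13 February's weekday year by year (advancing +1, or +2 across a Feb 29):
  1785: Sun  1786: Mon (+1)  1787: Tue (+1)  1788: Wed (+1)  1789: Fri (+2)
  1790: Sat (+1)  1791: Sun (+1)  1792: Mon (+1)  1793: Wed (+2)  1794: Thu (+1) ✓
  1795: Fri (+1)  1796: Sat (+1)  1797: Mon (+2)  1798: Tue (+1)  … (43 more years) …
  1842: Sun (+1)  1843: Mon (+1)  1844: Tue (+1)  1845: Thu (+2) ✓  1846: Fri (+1)
  1847: Sat (+1)  1848: Sun (+1)  1849: Tue (+2)  1850: Wed (+1)  1851: Thu (+1) ✓
  1852: Fri (+1)  1853: Sun (+2)  1854: Mon (+1)  1855: Tue (+1)
Thursday years: 1794, 1800, 1806, 1812, 1817, 1823, 1834, 1840, 1845, 1851 — 10 in total.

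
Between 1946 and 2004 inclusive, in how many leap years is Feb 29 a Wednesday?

Leap years in 1946–2004: 15 of them.
Feb 29 weekday advances by 5 (mod 7) from one leap year to the next four years later (or differs when a century non-leap intervenes).
Leap-day weekdays: 1948:Sun 1952:Fri 1956:Wed✓ 1960:Mon 1964:Sat 1968:Thu 1972:Tue 1976:Sun 1980:Fri 1984:Wed✓ 1988:Mon 1992:Sat 1996:Thu 2000:Tue 2004:Sun
Wednesday: 1956, 1984 → 2.

2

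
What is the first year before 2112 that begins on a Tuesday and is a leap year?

Jan 1 advances by 2 weekdays after a leap year and by 1 after a common year.
2112: Jan 1 is Friday (leap).
2111: Thursday
2110: Wednesday
2109: Tuesday
2108: Sunday (leap)
2107: Saturday
2106: Friday
2105: Thursday
2104: Tuesday (leap)
2104 begins on a Tuesday and is a leap year.

2104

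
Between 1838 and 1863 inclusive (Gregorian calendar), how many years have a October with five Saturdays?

October has 31 days; it has five Saturdays when Saturday falls among the first (month-length − 28) days — i.e. when October 1 is one of Saturday/Friday/Thursday.
October 1 by year: 1838:Mon 1839:Tue 1840:Thu✓ 1841:Fri✓ 1842:Sat✓ 1843:Sun 1844:Tue 1845:Wed 1846:Thu✓ 1847:Fri✓ 1848:Sun 1849:Mon 1850:Tue 1851:Wed 1852:Fri✓ 1853:Sat✓ 1854:Sun 1855:Mon 1856:Wed 1857:Thu✓ 1858:Fri✓ 1859:Sat✓ 1860:Mon 1861:Tue 1862:Wed 1863:Thu✓
Years with five Saturdays: 1840, 1841, 1842, 1846, 1847, 1852, 1853, 1857, 1858, 1859, 1863 → 11.

11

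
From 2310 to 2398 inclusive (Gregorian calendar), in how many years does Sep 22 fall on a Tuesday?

Track Sep 22's weekday year by year (advancing +1, or +2 across a Feb 29):
  2310: Thu  2311: Fri (+1)  2312: Sun (+2)  2313: Mon (+1)  2314: Tue (+1) ✓
  2315: Wed (+1)  2316: Fri (+2)  2317: Sat (+1)  2318: Sun (+1)  2319: Mon (+1)
  2320: Wed (+2)  2321: Thu (+1)  2322: Fri (+1)  2323: Sat (+1)  … (61 more years) …
  2385: Sun (+1)  2386: Mon (+1)  2387: Tue (+1) ✓  2388: Thu (+2)  2389: Fri (+1)
  2390: Sat (+1)  2391: Sun (+1)  2392: Tue (+2) ✓  2393: Wed (+1)  2394: Thu (+1)
  2395: Fri (+1)  2396: Sun (+2)  2397: Mon (+1)  2398: Tue (+1) ✓
Tuesday years: 2314, 2325, 2331, 2336, 2342, 2353, 2359, 2364, 2370, 2381, 2387, 2392, 2398 — 13 in total.

13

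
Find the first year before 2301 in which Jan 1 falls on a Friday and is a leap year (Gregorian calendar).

2292

Jan 1 advances by 2 weekdays after a leap year and by 1 after a common year.
2301: Jan 1 is Tuesday.
2300: Monday
2299: Sunday
2298: Saturday
2297: Friday
2296: Wednesday (leap)
2295: Tuesday
2294: Monday
2293: Sunday
2292: Friday (leap)
2292 begins on a Friday and is a leap year.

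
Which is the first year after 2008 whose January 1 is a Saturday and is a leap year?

Jan 1 advances by 2 weekdays after a leap year and by 1 after a common year.
2008: Jan 1 is Tuesday (leap).
2009: Thursday
2010: Friday
2011: Saturday
2012: Sunday (leap)
2013: Tuesday
2014: Wednesday
2015: Thursday
2016: Friday (leap)
2017: Sunday
2018: Monday
2019: Tuesday
2020: Wednesday (leap)
2021: Friday
2022: Saturday
2023: Sunday
2024: Monday (leap)
2025: Wednesday
2026: Thursday
2027: Friday
2028: Saturday (leap)
2028 begins on a Saturday and is a leap year.

2028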